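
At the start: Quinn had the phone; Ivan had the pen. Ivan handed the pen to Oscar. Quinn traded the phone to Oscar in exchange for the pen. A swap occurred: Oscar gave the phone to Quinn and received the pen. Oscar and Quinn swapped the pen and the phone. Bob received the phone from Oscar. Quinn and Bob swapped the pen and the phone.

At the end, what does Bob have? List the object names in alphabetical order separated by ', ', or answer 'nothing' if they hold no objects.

Tracking all object holders:
Start: phone:Quinn, pen:Ivan
Event 1 (give pen: Ivan -> Oscar). State: phone:Quinn, pen:Oscar
Event 2 (swap phone<->pen: now phone:Oscar, pen:Quinn). State: phone:Oscar, pen:Quinn
Event 3 (swap phone<->pen: now phone:Quinn, pen:Oscar). State: phone:Quinn, pen:Oscar
Event 4 (swap pen<->phone: now pen:Quinn, phone:Oscar). State: phone:Oscar, pen:Quinn
Event 5 (give phone: Oscar -> Bob). State: phone:Bob, pen:Quinn
Event 6 (swap pen<->phone: now pen:Bob, phone:Quinn). State: phone:Quinn, pen:Bob

Final state: phone:Quinn, pen:Bob
Bob holds: pen.

Answer: pen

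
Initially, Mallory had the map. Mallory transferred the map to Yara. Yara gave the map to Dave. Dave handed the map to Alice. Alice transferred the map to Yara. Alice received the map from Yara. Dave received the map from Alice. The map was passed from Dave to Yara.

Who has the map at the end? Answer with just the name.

Tracking the map through each event:
Start: Mallory has the map.
After event 1: Yara has the map.
After event 2: Dave has the map.
After event 3: Alice has the map.
After event 4: Yara has the map.
After event 5: Alice has the map.
After event 6: Dave has the map.
After event 7: Yara has the map.

Answer: Yara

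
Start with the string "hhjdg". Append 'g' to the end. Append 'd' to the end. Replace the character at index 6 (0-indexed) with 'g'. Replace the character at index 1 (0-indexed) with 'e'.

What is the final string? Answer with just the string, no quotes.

Answer: hejdggg

Derivation:
Applying each edit step by step:
Start: "hhjdg"
Op 1 (append 'g'): "hhjdg" -> "hhjdgg"
Op 2 (append 'd'): "hhjdgg" -> "hhjdggd"
Op 3 (replace idx 6: 'd' -> 'g'): "hhjdggd" -> "hhjdggg"
Op 4 (replace idx 1: 'h' -> 'e'): "hhjdggg" -> "hejdggg"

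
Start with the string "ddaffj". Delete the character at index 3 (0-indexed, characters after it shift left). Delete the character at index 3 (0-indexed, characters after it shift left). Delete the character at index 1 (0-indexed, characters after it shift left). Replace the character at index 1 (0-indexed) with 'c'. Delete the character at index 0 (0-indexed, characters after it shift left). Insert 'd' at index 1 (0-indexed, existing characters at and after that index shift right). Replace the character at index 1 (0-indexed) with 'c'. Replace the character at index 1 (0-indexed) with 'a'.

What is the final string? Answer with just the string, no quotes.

Applying each edit step by step:
Start: "ddaffj"
Op 1 (delete idx 3 = 'f'): "ddaffj" -> "ddafj"
Op 2 (delete idx 3 = 'f'): "ddafj" -> "ddaj"
Op 3 (delete idx 1 = 'd'): "ddaj" -> "daj"
Op 4 (replace idx 1: 'a' -> 'c'): "daj" -> "dcj"
Op 5 (delete idx 0 = 'd'): "dcj" -> "cj"
Op 6 (insert 'd' at idx 1): "cj" -> "cdj"
Op 7 (replace idx 1: 'd' -> 'c'): "cdj" -> "ccj"
Op 8 (replace idx 1: 'c' -> 'a'): "ccj" -> "caj"

Answer: caj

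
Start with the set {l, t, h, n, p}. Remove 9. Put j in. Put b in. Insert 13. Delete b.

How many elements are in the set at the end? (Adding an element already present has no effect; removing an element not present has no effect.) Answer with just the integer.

Tracking the set through each operation:
Start: {h, l, n, p, t}
Event 1 (remove 9): not present, no change. Set: {h, l, n, p, t}
Event 2 (add j): added. Set: {h, j, l, n, p, t}
Event 3 (add b): added. Set: {b, h, j, l, n, p, t}
Event 4 (add 13): added. Set: {13, b, h, j, l, n, p, t}
Event 5 (remove b): removed. Set: {13, h, j, l, n, p, t}

Final set: {13, h, j, l, n, p, t} (size 7)

Answer: 7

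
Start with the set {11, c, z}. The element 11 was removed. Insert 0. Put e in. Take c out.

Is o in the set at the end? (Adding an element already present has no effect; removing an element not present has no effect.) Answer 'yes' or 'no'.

Tracking the set through each operation:
Start: {11, c, z}
Event 1 (remove 11): removed. Set: {c, z}
Event 2 (add 0): added. Set: {0, c, z}
Event 3 (add e): added. Set: {0, c, e, z}
Event 4 (remove c): removed. Set: {0, e, z}

Final set: {0, e, z} (size 3)
o is NOT in the final set.

Answer: no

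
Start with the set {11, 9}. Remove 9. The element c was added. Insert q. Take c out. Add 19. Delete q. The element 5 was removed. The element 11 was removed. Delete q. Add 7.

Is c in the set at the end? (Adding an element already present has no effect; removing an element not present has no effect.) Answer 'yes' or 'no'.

Answer: no

Derivation:
Tracking the set through each operation:
Start: {11, 9}
Event 1 (remove 9): removed. Set: {11}
Event 2 (add c): added. Set: {11, c}
Event 3 (add q): added. Set: {11, c, q}
Event 4 (remove c): removed. Set: {11, q}
Event 5 (add 19): added. Set: {11, 19, q}
Event 6 (remove q): removed. Set: {11, 19}
Event 7 (remove 5): not present, no change. Set: {11, 19}
Event 8 (remove 11): removed. Set: {19}
Event 9 (remove q): not present, no change. Set: {19}
Event 10 (add 7): added. Set: {19, 7}

Final set: {19, 7} (size 2)
c is NOT in the final set.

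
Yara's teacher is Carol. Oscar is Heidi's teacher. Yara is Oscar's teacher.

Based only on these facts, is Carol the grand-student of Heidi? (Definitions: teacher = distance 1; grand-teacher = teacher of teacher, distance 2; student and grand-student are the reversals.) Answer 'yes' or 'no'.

Reconstructing the teacher chain from the given facts:
  Carol -> Yara -> Oscar -> Heidi
(each arrow means 'teacher of the next')
Positions in the chain (0 = top):
  position of Carol: 0
  position of Yara: 1
  position of Oscar: 2
  position of Heidi: 3

Carol is at position 0, Heidi is at position 3; signed distance (j - i) = 3.
'grand-student' requires j - i = -2. Actual distance is 3, so the relation does NOT hold.

Answer: no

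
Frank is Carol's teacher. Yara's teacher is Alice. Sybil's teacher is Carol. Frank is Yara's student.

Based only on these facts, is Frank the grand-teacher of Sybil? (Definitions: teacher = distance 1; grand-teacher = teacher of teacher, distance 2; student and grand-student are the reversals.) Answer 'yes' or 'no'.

Answer: yes

Derivation:
Reconstructing the teacher chain from the given facts:
  Alice -> Yara -> Frank -> Carol -> Sybil
(each arrow means 'teacher of the next')
Positions in the chain (0 = top):
  position of Alice: 0
  position of Yara: 1
  position of Frank: 2
  position of Carol: 3
  position of Sybil: 4

Frank is at position 2, Sybil is at position 4; signed distance (j - i) = 2.
'grand-teacher' requires j - i = 2. Actual distance is 2, so the relation HOLDS.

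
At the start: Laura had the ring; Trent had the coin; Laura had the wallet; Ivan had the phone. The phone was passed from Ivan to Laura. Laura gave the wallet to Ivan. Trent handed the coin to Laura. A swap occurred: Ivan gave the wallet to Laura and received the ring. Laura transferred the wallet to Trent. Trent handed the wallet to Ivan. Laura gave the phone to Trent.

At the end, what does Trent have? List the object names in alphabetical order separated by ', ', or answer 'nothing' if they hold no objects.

Tracking all object holders:
Start: ring:Laura, coin:Trent, wallet:Laura, phone:Ivan
Event 1 (give phone: Ivan -> Laura). State: ring:Laura, coin:Trent, wallet:Laura, phone:Laura
Event 2 (give wallet: Laura -> Ivan). State: ring:Laura, coin:Trent, wallet:Ivan, phone:Laura
Event 3 (give coin: Trent -> Laura). State: ring:Laura, coin:Laura, wallet:Ivan, phone:Laura
Event 4 (swap wallet<->ring: now wallet:Laura, ring:Ivan). State: ring:Ivan, coin:Laura, wallet:Laura, phone:Laura
Event 5 (give wallet: Laura -> Trent). State: ring:Ivan, coin:Laura, wallet:Trent, phone:Laura
Event 6 (give wallet: Trent -> Ivan). State: ring:Ivan, coin:Laura, wallet:Ivan, phone:Laura
Event 7 (give phone: Laura -> Trent). State: ring:Ivan, coin:Laura, wallet:Ivan, phone:Trent

Final state: ring:Ivan, coin:Laura, wallet:Ivan, phone:Trent
Trent holds: phone.

Answer: phone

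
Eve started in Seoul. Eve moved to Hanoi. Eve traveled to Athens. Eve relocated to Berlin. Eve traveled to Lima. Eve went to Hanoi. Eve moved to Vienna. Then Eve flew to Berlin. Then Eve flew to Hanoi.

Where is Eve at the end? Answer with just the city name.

Answer: Hanoi

Derivation:
Tracking Eve's location:
Start: Eve is in Seoul.
After move 1: Seoul -> Hanoi. Eve is in Hanoi.
After move 2: Hanoi -> Athens. Eve is in Athens.
After move 3: Athens -> Berlin. Eve is in Berlin.
After move 4: Berlin -> Lima. Eve is in Lima.
After move 5: Lima -> Hanoi. Eve is in Hanoi.
After move 6: Hanoi -> Vienna. Eve is in Vienna.
After move 7: Vienna -> Berlin. Eve is in Berlin.
After move 8: Berlin -> Hanoi. Eve is in Hanoi.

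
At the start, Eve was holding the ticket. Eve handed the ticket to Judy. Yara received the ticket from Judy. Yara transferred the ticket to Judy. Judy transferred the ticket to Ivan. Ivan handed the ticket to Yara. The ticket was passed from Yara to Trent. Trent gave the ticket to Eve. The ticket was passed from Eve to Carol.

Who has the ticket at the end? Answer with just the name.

Answer: Carol

Derivation:
Tracking the ticket through each event:
Start: Eve has the ticket.
After event 1: Judy has the ticket.
After event 2: Yara has the ticket.
After event 3: Judy has the ticket.
After event 4: Ivan has the ticket.
After event 5: Yara has the ticket.
After event 6: Trent has the ticket.
After event 7: Eve has the ticket.
After event 8: Carol has the ticket.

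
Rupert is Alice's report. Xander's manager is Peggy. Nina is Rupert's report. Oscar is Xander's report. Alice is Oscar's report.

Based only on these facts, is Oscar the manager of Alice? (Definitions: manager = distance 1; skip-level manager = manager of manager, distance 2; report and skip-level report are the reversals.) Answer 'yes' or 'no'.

Answer: yes

Derivation:
Reconstructing the manager chain from the given facts:
  Peggy -> Xander -> Oscar -> Alice -> Rupert -> Nina
(each arrow means 'manager of the next')
Positions in the chain (0 = top):
  position of Peggy: 0
  position of Xander: 1
  position of Oscar: 2
  position of Alice: 3
  position of Rupert: 4
  position of Nina: 5

Oscar is at position 2, Alice is at position 3; signed distance (j - i) = 1.
'manager' requires j - i = 1. Actual distance is 1, so the relation HOLDS.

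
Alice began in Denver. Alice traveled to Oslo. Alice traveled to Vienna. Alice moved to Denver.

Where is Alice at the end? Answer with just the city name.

Answer: Denver

Derivation:
Tracking Alice's location:
Start: Alice is in Denver.
After move 1: Denver -> Oslo. Alice is in Oslo.
After move 2: Oslo -> Vienna. Alice is in Vienna.
After move 3: Vienna -> Denver. Alice is in Denver.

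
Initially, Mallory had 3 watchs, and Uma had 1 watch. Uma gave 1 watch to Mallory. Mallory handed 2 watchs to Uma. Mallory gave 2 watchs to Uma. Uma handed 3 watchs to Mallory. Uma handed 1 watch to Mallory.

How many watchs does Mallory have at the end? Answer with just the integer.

Answer: 4

Derivation:
Tracking counts step by step:
Start: Mallory=3, Uma=1
Event 1 (Uma -> Mallory, 1): Uma: 1 -> 0, Mallory: 3 -> 4. State: Mallory=4, Uma=0
Event 2 (Mallory -> Uma, 2): Mallory: 4 -> 2, Uma: 0 -> 2. State: Mallory=2, Uma=2
Event 3 (Mallory -> Uma, 2): Mallory: 2 -> 0, Uma: 2 -> 4. State: Mallory=0, Uma=4
Event 4 (Uma -> Mallory, 3): Uma: 4 -> 1, Mallory: 0 -> 3. State: Mallory=3, Uma=1
Event 5 (Uma -> Mallory, 1): Uma: 1 -> 0, Mallory: 3 -> 4. State: Mallory=4, Uma=0

Mallory's final count: 4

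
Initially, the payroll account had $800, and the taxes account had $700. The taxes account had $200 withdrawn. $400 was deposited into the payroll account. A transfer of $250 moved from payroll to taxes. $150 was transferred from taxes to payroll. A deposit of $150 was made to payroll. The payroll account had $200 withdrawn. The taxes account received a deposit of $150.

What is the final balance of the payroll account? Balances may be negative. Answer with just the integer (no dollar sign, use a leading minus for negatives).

Answer: 1050

Derivation:
Tracking account balances step by step:
Start: payroll=800, taxes=700
Event 1 (withdraw 200 from taxes): taxes: 700 - 200 = 500. Balances: payroll=800, taxes=500
Event 2 (deposit 400 to payroll): payroll: 800 + 400 = 1200. Balances: payroll=1200, taxes=500
Event 3 (transfer 250 payroll -> taxes): payroll: 1200 - 250 = 950, taxes: 500 + 250 = 750. Balances: payroll=950, taxes=750
Event 4 (transfer 150 taxes -> payroll): taxes: 750 - 150 = 600, payroll: 950 + 150 = 1100. Balances: payroll=1100, taxes=600
Event 5 (deposit 150 to payroll): payroll: 1100 + 150 = 1250. Balances: payroll=1250, taxes=600
Event 6 (withdraw 200 from payroll): payroll: 1250 - 200 = 1050. Balances: payroll=1050, taxes=600
Event 7 (deposit 150 to taxes): taxes: 600 + 150 = 750. Balances: payroll=1050, taxes=750

Final balance of payroll: 1050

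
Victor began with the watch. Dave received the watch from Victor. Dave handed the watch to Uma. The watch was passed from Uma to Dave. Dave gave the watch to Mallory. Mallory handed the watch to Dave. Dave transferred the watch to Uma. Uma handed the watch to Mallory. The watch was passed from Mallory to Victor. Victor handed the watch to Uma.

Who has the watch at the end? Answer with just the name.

Answer: Uma

Derivation:
Tracking the watch through each event:
Start: Victor has the watch.
After event 1: Dave has the watch.
After event 2: Uma has the watch.
After event 3: Dave has the watch.
After event 4: Mallory has the watch.
After event 5: Dave has the watch.
After event 6: Uma has the watch.
After event 7: Mallory has the watch.
After event 8: Victor has the watch.
After event 9: Uma has the watch.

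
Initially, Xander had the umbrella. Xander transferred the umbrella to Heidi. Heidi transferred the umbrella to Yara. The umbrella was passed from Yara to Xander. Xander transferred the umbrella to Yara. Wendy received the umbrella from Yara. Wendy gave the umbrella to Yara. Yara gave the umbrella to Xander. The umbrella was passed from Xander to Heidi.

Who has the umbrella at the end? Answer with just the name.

Answer: Heidi

Derivation:
Tracking the umbrella through each event:
Start: Xander has the umbrella.
After event 1: Heidi has the umbrella.
After event 2: Yara has the umbrella.
After event 3: Xander has the umbrella.
After event 4: Yara has the umbrella.
After event 5: Wendy has the umbrella.
After event 6: Yara has the umbrella.
After event 7: Xander has the umbrella.
After event 8: Heidi has the umbrella.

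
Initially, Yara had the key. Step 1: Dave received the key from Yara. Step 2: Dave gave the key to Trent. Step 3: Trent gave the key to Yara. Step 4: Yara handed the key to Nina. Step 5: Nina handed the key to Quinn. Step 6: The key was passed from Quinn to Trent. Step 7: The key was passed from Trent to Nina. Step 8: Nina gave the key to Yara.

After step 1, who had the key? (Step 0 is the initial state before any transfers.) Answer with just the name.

Tracking the key holder through step 1:
After step 0 (start): Yara
After step 1: Dave

At step 1, the holder is Dave.

Answer: Dave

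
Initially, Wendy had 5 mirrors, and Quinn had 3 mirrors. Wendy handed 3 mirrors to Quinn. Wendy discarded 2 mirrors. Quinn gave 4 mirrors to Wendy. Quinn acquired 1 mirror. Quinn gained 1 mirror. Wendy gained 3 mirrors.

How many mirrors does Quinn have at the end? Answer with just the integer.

Answer: 4

Derivation:
Tracking counts step by step:
Start: Wendy=5, Quinn=3
Event 1 (Wendy -> Quinn, 3): Wendy: 5 -> 2, Quinn: 3 -> 6. State: Wendy=2, Quinn=6
Event 2 (Wendy -2): Wendy: 2 -> 0. State: Wendy=0, Quinn=6
Event 3 (Quinn -> Wendy, 4): Quinn: 6 -> 2, Wendy: 0 -> 4. State: Wendy=4, Quinn=2
Event 4 (Quinn +1): Quinn: 2 -> 3. State: Wendy=4, Quinn=3
Event 5 (Quinn +1): Quinn: 3 -> 4. State: Wendy=4, Quinn=4
Event 6 (Wendy +3): Wendy: 4 -> 7. State: Wendy=7, Quinn=4

Quinn's final count: 4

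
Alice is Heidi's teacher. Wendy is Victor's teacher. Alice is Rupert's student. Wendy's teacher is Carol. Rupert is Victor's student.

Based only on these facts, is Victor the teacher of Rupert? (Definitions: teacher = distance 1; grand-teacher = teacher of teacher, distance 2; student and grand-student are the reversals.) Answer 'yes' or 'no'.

Reconstructing the teacher chain from the given facts:
  Carol -> Wendy -> Victor -> Rupert -> Alice -> Heidi
(each arrow means 'teacher of the next')
Positions in the chain (0 = top):
  position of Carol: 0
  position of Wendy: 1
  position of Victor: 2
  position of Rupert: 3
  position of Alice: 4
  position of Heidi: 5

Victor is at position 2, Rupert is at position 3; signed distance (j - i) = 1.
'teacher' requires j - i = 1. Actual distance is 1, so the relation HOLDS.

Answer: yes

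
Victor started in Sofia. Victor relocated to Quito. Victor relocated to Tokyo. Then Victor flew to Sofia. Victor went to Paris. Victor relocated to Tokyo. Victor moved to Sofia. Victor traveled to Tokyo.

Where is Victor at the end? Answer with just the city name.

Tracking Victor's location:
Start: Victor is in Sofia.
After move 1: Sofia -> Quito. Victor is in Quito.
After move 2: Quito -> Tokyo. Victor is in Tokyo.
After move 3: Tokyo -> Sofia. Victor is in Sofia.
After move 4: Sofia -> Paris. Victor is in Paris.
After move 5: Paris -> Tokyo. Victor is in Tokyo.
After move 6: Tokyo -> Sofia. Victor is in Sofia.
After move 7: Sofia -> Tokyo. Victor is in Tokyo.

Answer: Tokyo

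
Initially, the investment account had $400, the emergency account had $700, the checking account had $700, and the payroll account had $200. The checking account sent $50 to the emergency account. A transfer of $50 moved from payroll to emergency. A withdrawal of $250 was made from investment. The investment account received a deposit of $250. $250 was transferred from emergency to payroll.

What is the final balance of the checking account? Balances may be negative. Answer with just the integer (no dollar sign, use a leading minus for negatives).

Answer: 650

Derivation:
Tracking account balances step by step:
Start: investment=400, emergency=700, checking=700, payroll=200
Event 1 (transfer 50 checking -> emergency): checking: 700 - 50 = 650, emergency: 700 + 50 = 750. Balances: investment=400, emergency=750, checking=650, payroll=200
Event 2 (transfer 50 payroll -> emergency): payroll: 200 - 50 = 150, emergency: 750 + 50 = 800. Balances: investment=400, emergency=800, checking=650, payroll=150
Event 3 (withdraw 250 from investment): investment: 400 - 250 = 150. Balances: investment=150, emergency=800, checking=650, payroll=150
Event 4 (deposit 250 to investment): investment: 150 + 250 = 400. Balances: investment=400, emergency=800, checking=650, payroll=150
Event 5 (transfer 250 emergency -> payroll): emergency: 800 - 250 = 550, payroll: 150 + 250 = 400. Balances: investment=400, emergency=550, checking=650, payroll=400

Final balance of checking: 650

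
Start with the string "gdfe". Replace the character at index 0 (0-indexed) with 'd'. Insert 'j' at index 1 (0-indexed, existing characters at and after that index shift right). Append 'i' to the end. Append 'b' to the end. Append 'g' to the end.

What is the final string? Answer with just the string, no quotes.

Answer: djdfeibg

Derivation:
Applying each edit step by step:
Start: "gdfe"
Op 1 (replace idx 0: 'g' -> 'd'): "gdfe" -> "ddfe"
Op 2 (insert 'j' at idx 1): "ddfe" -> "djdfe"
Op 3 (append 'i'): "djdfe" -> "djdfei"
Op 4 (append 'b'): "djdfei" -> "djdfeib"
Op 5 (append 'g'): "djdfeib" -> "djdfeibg"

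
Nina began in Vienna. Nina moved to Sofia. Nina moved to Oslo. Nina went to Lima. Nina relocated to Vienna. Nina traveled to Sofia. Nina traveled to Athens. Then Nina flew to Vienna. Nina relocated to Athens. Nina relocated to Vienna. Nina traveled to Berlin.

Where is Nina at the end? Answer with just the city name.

Tracking Nina's location:
Start: Nina is in Vienna.
After move 1: Vienna -> Sofia. Nina is in Sofia.
After move 2: Sofia -> Oslo. Nina is in Oslo.
After move 3: Oslo -> Lima. Nina is in Lima.
After move 4: Lima -> Vienna. Nina is in Vienna.
After move 5: Vienna -> Sofia. Nina is in Sofia.
After move 6: Sofia -> Athens. Nina is in Athens.
After move 7: Athens -> Vienna. Nina is in Vienna.
After move 8: Vienna -> Athens. Nina is in Athens.
After move 9: Athens -> Vienna. Nina is in Vienna.
After move 10: Vienna -> Berlin. Nina is in Berlin.

Answer: Berlin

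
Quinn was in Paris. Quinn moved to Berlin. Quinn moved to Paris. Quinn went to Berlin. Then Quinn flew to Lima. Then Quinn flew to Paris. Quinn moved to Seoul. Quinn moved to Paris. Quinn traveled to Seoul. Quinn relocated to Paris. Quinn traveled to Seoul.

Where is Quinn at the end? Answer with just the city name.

Answer: Seoul

Derivation:
Tracking Quinn's location:
Start: Quinn is in Paris.
After move 1: Paris -> Berlin. Quinn is in Berlin.
After move 2: Berlin -> Paris. Quinn is in Paris.
After move 3: Paris -> Berlin. Quinn is in Berlin.
After move 4: Berlin -> Lima. Quinn is in Lima.
After move 5: Lima -> Paris. Quinn is in Paris.
After move 6: Paris -> Seoul. Quinn is in Seoul.
After move 7: Seoul -> Paris. Quinn is in Paris.
After move 8: Paris -> Seoul. Quinn is in Seoul.
After move 9: Seoul -> Paris. Quinn is in Paris.
After move 10: Paris -> Seoul. Quinn is in Seoul.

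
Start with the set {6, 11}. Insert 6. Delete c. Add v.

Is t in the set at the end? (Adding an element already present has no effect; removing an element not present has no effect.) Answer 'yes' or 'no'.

Tracking the set through each operation:
Start: {11, 6}
Event 1 (add 6): already present, no change. Set: {11, 6}
Event 2 (remove c): not present, no change. Set: {11, 6}
Event 3 (add v): added. Set: {11, 6, v}

Final set: {11, 6, v} (size 3)
t is NOT in the final set.

Answer: no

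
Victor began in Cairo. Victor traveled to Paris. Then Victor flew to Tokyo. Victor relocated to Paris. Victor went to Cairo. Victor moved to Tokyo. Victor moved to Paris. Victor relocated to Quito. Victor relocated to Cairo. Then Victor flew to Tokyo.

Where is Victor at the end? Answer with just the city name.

Tracking Victor's location:
Start: Victor is in Cairo.
After move 1: Cairo -> Paris. Victor is in Paris.
After move 2: Paris -> Tokyo. Victor is in Tokyo.
After move 3: Tokyo -> Paris. Victor is in Paris.
After move 4: Paris -> Cairo. Victor is in Cairo.
After move 5: Cairo -> Tokyo. Victor is in Tokyo.
After move 6: Tokyo -> Paris. Victor is in Paris.
After move 7: Paris -> Quito. Victor is in Quito.
After move 8: Quito -> Cairo. Victor is in Cairo.
After move 9: Cairo -> Tokyo. Victor is in Tokyo.

Answer: Tokyo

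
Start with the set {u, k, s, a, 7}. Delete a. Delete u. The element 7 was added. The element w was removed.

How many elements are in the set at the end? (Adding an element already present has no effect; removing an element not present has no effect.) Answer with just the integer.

Answer: 3

Derivation:
Tracking the set through each operation:
Start: {7, a, k, s, u}
Event 1 (remove a): removed. Set: {7, k, s, u}
Event 2 (remove u): removed. Set: {7, k, s}
Event 3 (add 7): already present, no change. Set: {7, k, s}
Event 4 (remove w): not present, no change. Set: {7, k, s}

Final set: {7, k, s} (size 3)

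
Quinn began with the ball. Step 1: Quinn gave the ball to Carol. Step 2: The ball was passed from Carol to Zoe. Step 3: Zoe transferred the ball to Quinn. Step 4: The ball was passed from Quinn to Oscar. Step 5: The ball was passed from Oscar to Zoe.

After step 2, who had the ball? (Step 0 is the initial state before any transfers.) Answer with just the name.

Answer: Zoe

Derivation:
Tracking the ball holder through step 2:
After step 0 (start): Quinn
After step 1: Carol
After step 2: Zoe

At step 2, the holder is Zoe.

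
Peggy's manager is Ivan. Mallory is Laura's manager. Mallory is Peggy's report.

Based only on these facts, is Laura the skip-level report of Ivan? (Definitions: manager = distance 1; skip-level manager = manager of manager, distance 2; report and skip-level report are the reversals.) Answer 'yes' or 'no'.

Reconstructing the manager chain from the given facts:
  Ivan -> Peggy -> Mallory -> Laura
(each arrow means 'manager of the next')
Positions in the chain (0 = top):
  position of Ivan: 0
  position of Peggy: 1
  position of Mallory: 2
  position of Laura: 3

Laura is at position 3, Ivan is at position 0; signed distance (j - i) = -3.
'skip-level report' requires j - i = -2. Actual distance is -3, so the relation does NOT hold.

Answer: no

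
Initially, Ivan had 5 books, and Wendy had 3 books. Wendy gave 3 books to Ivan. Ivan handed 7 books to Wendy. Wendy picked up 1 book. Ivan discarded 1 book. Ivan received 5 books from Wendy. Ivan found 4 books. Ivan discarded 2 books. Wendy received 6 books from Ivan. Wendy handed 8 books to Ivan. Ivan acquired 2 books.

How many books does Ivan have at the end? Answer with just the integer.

Tracking counts step by step:
Start: Ivan=5, Wendy=3
Event 1 (Wendy -> Ivan, 3): Wendy: 3 -> 0, Ivan: 5 -> 8. State: Ivan=8, Wendy=0
Event 2 (Ivan -> Wendy, 7): Ivan: 8 -> 1, Wendy: 0 -> 7. State: Ivan=1, Wendy=7
Event 3 (Wendy +1): Wendy: 7 -> 8. State: Ivan=1, Wendy=8
Event 4 (Ivan -1): Ivan: 1 -> 0. State: Ivan=0, Wendy=8
Event 5 (Wendy -> Ivan, 5): Wendy: 8 -> 3, Ivan: 0 -> 5. State: Ivan=5, Wendy=3
Event 6 (Ivan +4): Ivan: 5 -> 9. State: Ivan=9, Wendy=3
Event 7 (Ivan -2): Ivan: 9 -> 7. State: Ivan=7, Wendy=3
Event 8 (Ivan -> Wendy, 6): Ivan: 7 -> 1, Wendy: 3 -> 9. State: Ivan=1, Wendy=9
Event 9 (Wendy -> Ivan, 8): Wendy: 9 -> 1, Ivan: 1 -> 9. State: Ivan=9, Wendy=1
Event 10 (Ivan +2): Ivan: 9 -> 11. State: Ivan=11, Wendy=1

Ivan's final count: 11

Answer: 11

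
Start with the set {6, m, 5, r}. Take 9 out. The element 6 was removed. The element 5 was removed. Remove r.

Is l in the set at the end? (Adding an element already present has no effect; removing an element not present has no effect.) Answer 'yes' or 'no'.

Answer: no

Derivation:
Tracking the set through each operation:
Start: {5, 6, m, r}
Event 1 (remove 9): not present, no change. Set: {5, 6, m, r}
Event 2 (remove 6): removed. Set: {5, m, r}
Event 3 (remove 5): removed. Set: {m, r}
Event 4 (remove r): removed. Set: {m}

Final set: {m} (size 1)
l is NOT in the final set.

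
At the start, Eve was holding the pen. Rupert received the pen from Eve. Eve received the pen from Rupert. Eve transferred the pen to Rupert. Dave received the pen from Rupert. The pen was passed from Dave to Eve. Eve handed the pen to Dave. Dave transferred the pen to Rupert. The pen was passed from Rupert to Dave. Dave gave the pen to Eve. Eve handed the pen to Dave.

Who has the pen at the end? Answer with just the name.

Tracking the pen through each event:
Start: Eve has the pen.
After event 1: Rupert has the pen.
After event 2: Eve has the pen.
After event 3: Rupert has the pen.
After event 4: Dave has the pen.
After event 5: Eve has the pen.
After event 6: Dave has the pen.
After event 7: Rupert has the pen.
After event 8: Dave has the pen.
After event 9: Eve has the pen.
After event 10: Dave has the pen.

Answer: Dave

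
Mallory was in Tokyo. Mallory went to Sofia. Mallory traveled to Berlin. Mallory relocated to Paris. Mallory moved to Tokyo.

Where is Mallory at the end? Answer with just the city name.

Answer: Tokyo

Derivation:
Tracking Mallory's location:
Start: Mallory is in Tokyo.
After move 1: Tokyo -> Sofia. Mallory is in Sofia.
After move 2: Sofia -> Berlin. Mallory is in Berlin.
After move 3: Berlin -> Paris. Mallory is in Paris.
After move 4: Paris -> Tokyo. Mallory is in Tokyo.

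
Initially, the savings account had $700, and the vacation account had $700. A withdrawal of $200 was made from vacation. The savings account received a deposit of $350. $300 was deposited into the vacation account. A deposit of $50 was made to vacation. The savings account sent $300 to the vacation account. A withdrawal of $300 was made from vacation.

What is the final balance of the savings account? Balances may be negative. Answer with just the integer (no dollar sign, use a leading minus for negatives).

Tracking account balances step by step:
Start: savings=700, vacation=700
Event 1 (withdraw 200 from vacation): vacation: 700 - 200 = 500. Balances: savings=700, vacation=500
Event 2 (deposit 350 to savings): savings: 700 + 350 = 1050. Balances: savings=1050, vacation=500
Event 3 (deposit 300 to vacation): vacation: 500 + 300 = 800. Balances: savings=1050, vacation=800
Event 4 (deposit 50 to vacation): vacation: 800 + 50 = 850. Balances: savings=1050, vacation=850
Event 5 (transfer 300 savings -> vacation): savings: 1050 - 300 = 750, vacation: 850 + 300 = 1150. Balances: savings=750, vacation=1150
Event 6 (withdraw 300 from vacation): vacation: 1150 - 300 = 850. Balances: savings=750, vacation=850

Final balance of savings: 750

Answer: 750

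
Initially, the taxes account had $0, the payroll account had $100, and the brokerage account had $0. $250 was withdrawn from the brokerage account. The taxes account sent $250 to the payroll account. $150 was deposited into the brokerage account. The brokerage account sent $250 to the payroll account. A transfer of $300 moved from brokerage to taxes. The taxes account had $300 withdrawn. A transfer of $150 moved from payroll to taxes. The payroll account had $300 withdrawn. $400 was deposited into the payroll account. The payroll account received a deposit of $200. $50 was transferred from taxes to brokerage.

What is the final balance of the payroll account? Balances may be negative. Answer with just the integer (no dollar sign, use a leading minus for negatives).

Tracking account balances step by step:
Start: taxes=0, payroll=100, brokerage=0
Event 1 (withdraw 250 from brokerage): brokerage: 0 - 250 = -250. Balances: taxes=0, payroll=100, brokerage=-250
Event 2 (transfer 250 taxes -> payroll): taxes: 0 - 250 = -250, payroll: 100 + 250 = 350. Balances: taxes=-250, payroll=350, brokerage=-250
Event 3 (deposit 150 to brokerage): brokerage: -250 + 150 = -100. Balances: taxes=-250, payroll=350, brokerage=-100
Event 4 (transfer 250 brokerage -> payroll): brokerage: -100 - 250 = -350, payroll: 350 + 250 = 600. Balances: taxes=-250, payroll=600, brokerage=-350
Event 5 (transfer 300 brokerage -> taxes): brokerage: -350 - 300 = -650, taxes: -250 + 300 = 50. Balances: taxes=50, payroll=600, brokerage=-650
Event 6 (withdraw 300 from taxes): taxes: 50 - 300 = -250. Balances: taxes=-250, payroll=600, brokerage=-650
Event 7 (transfer 150 payroll -> taxes): payroll: 600 - 150 = 450, taxes: -250 + 150 = -100. Balances: taxes=-100, payroll=450, brokerage=-650
Event 8 (withdraw 300 from payroll): payroll: 450 - 300 = 150. Balances: taxes=-100, payroll=150, brokerage=-650
Event 9 (deposit 400 to payroll): payroll: 150 + 400 = 550. Balances: taxes=-100, payroll=550, brokerage=-650
Event 10 (deposit 200 to payroll): payroll: 550 + 200 = 750. Balances: taxes=-100, payroll=750, brokerage=-650
Event 11 (transfer 50 taxes -> brokerage): taxes: -100 - 50 = -150, brokerage: -650 + 50 = -600. Balances: taxes=-150, payroll=750, brokerage=-600

Final balance of payroll: 750

Answer: 750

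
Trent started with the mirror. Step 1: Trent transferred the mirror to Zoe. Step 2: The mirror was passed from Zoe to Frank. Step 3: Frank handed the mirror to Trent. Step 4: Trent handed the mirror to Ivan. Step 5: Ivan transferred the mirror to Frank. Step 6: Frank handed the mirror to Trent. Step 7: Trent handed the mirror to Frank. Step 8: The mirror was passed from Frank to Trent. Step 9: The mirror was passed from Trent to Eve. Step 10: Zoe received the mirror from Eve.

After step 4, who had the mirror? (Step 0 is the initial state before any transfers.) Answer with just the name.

Answer: Ivan

Derivation:
Tracking the mirror holder through step 4:
After step 0 (start): Trent
After step 1: Zoe
After step 2: Frank
After step 3: Trent
After step 4: Ivan

At step 4, the holder is Ivan.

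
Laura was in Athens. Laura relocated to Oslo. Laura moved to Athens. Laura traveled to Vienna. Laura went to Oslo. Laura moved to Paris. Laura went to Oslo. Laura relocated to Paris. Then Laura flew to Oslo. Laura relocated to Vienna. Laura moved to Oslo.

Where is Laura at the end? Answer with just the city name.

Tracking Laura's location:
Start: Laura is in Athens.
After move 1: Athens -> Oslo. Laura is in Oslo.
After move 2: Oslo -> Athens. Laura is in Athens.
After move 3: Athens -> Vienna. Laura is in Vienna.
After move 4: Vienna -> Oslo. Laura is in Oslo.
After move 5: Oslo -> Paris. Laura is in Paris.
After move 6: Paris -> Oslo. Laura is in Oslo.
After move 7: Oslo -> Paris. Laura is in Paris.
After move 8: Paris -> Oslo. Laura is in Oslo.
After move 9: Oslo -> Vienna. Laura is in Vienna.
After move 10: Vienna -> Oslo. Laura is in Oslo.

Answer: Oslo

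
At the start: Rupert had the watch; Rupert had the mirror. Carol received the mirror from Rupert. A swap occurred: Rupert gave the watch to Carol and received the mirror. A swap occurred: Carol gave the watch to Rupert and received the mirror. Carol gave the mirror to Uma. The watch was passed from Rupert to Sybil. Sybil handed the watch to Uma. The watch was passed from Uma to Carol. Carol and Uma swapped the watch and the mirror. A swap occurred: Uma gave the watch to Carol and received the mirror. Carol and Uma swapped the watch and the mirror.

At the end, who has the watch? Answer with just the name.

Answer: Uma

Derivation:
Tracking all object holders:
Start: watch:Rupert, mirror:Rupert
Event 1 (give mirror: Rupert -> Carol). State: watch:Rupert, mirror:Carol
Event 2 (swap watch<->mirror: now watch:Carol, mirror:Rupert). State: watch:Carol, mirror:Rupert
Event 3 (swap watch<->mirror: now watch:Rupert, mirror:Carol). State: watch:Rupert, mirror:Carol
Event 4 (give mirror: Carol -> Uma). State: watch:Rupert, mirror:Uma
Event 5 (give watch: Rupert -> Sybil). State: watch:Sybil, mirror:Uma
Event 6 (give watch: Sybil -> Uma). State: watch:Uma, mirror:Uma
Event 7 (give watch: Uma -> Carol). State: watch:Carol, mirror:Uma
Event 8 (swap watch<->mirror: now watch:Uma, mirror:Carol). State: watch:Uma, mirror:Carol
Event 9 (swap watch<->mirror: now watch:Carol, mirror:Uma). State: watch:Carol, mirror:Uma
Event 10 (swap watch<->mirror: now watch:Uma, mirror:Carol). State: watch:Uma, mirror:Carol

Final state: watch:Uma, mirror:Carol
The watch is held by Uma.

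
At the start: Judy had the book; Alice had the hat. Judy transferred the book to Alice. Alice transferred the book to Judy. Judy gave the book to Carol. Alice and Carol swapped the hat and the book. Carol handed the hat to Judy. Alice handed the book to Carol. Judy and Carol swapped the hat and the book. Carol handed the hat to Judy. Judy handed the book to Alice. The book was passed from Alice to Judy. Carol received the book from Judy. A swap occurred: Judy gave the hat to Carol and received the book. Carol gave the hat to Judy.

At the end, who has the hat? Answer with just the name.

Answer: Judy

Derivation:
Tracking all object holders:
Start: book:Judy, hat:Alice
Event 1 (give book: Judy -> Alice). State: book:Alice, hat:Alice
Event 2 (give book: Alice -> Judy). State: book:Judy, hat:Alice
Event 3 (give book: Judy -> Carol). State: book:Carol, hat:Alice
Event 4 (swap hat<->book: now hat:Carol, book:Alice). State: book:Alice, hat:Carol
Event 5 (give hat: Carol -> Judy). State: book:Alice, hat:Judy
Event 6 (give book: Alice -> Carol). State: book:Carol, hat:Judy
Event 7 (swap hat<->book: now hat:Carol, book:Judy). State: book:Judy, hat:Carol
Event 8 (give hat: Carol -> Judy). State: book:Judy, hat:Judy
Event 9 (give book: Judy -> Alice). State: book:Alice, hat:Judy
Event 10 (give book: Alice -> Judy). State: book:Judy, hat:Judy
Event 11 (give book: Judy -> Carol). State: book:Carol, hat:Judy
Event 12 (swap hat<->book: now hat:Carol, book:Judy). State: book:Judy, hat:Carol
Event 13 (give hat: Carol -> Judy). State: book:Judy, hat:Judy

Final state: book:Judy, hat:Judy
The hat is held by Judy.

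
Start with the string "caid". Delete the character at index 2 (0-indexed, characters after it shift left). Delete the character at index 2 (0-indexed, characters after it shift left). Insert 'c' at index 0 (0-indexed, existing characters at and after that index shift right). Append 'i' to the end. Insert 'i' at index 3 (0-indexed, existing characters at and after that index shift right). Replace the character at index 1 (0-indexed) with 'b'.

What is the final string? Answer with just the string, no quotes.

Applying each edit step by step:
Start: "caid"
Op 1 (delete idx 2 = 'i'): "caid" -> "cad"
Op 2 (delete idx 2 = 'd'): "cad" -> "ca"
Op 3 (insert 'c' at idx 0): "ca" -> "cca"
Op 4 (append 'i'): "cca" -> "ccai"
Op 5 (insert 'i' at idx 3): "ccai" -> "ccaii"
Op 6 (replace idx 1: 'c' -> 'b'): "ccaii" -> "cbaii"

Answer: cbaii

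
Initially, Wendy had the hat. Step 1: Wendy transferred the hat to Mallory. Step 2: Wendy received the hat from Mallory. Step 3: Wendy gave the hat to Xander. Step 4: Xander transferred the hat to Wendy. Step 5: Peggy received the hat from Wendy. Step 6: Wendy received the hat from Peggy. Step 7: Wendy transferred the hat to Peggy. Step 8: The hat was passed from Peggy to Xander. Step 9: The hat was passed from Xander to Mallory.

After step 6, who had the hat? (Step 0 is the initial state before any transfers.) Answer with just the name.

Tracking the hat holder through step 6:
After step 0 (start): Wendy
After step 1: Mallory
After step 2: Wendy
After step 3: Xander
After step 4: Wendy
After step 5: Peggy
After step 6: Wendy

At step 6, the holder is Wendy.

Answer: Wendy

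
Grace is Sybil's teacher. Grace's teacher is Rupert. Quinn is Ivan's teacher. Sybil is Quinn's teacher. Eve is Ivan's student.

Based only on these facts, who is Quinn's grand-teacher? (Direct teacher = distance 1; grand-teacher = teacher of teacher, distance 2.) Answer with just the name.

Reconstructing the teacher chain from the given facts:
  Rupert -> Grace -> Sybil -> Quinn -> Ivan -> Eve
(each arrow means 'teacher of the next')
Positions in the chain (0 = top):
  position of Rupert: 0
  position of Grace: 1
  position of Sybil: 2
  position of Quinn: 3
  position of Ivan: 4
  position of Eve: 5

Quinn is at position 3; the grand-teacher is 2 steps up the chain, i.e. position 1: Grace.

Answer: Grace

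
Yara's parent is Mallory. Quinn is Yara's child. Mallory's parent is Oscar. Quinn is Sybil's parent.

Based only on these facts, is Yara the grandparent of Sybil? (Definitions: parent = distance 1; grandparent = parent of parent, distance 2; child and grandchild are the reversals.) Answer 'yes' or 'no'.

Answer: yes

Derivation:
Reconstructing the parent chain from the given facts:
  Oscar -> Mallory -> Yara -> Quinn -> Sybil
(each arrow means 'parent of the next')
Positions in the chain (0 = top):
  position of Oscar: 0
  position of Mallory: 1
  position of Yara: 2
  position of Quinn: 3
  position of Sybil: 4

Yara is at position 2, Sybil is at position 4; signed distance (j - i) = 2.
'grandparent' requires j - i = 2. Actual distance is 2, so the relation HOLDS.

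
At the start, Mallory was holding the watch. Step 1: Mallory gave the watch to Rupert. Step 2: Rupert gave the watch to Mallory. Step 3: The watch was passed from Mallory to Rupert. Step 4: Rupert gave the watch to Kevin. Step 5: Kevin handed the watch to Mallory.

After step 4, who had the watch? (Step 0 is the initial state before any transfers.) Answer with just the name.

Tracking the watch holder through step 4:
After step 0 (start): Mallory
After step 1: Rupert
After step 2: Mallory
After step 3: Rupert
After step 4: Kevin

At step 4, the holder is Kevin.

Answer: Kevin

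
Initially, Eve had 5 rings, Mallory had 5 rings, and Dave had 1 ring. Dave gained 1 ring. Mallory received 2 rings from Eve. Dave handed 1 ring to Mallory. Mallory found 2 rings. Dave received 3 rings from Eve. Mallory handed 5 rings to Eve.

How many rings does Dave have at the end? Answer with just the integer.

Answer: 4

Derivation:
Tracking counts step by step:
Start: Eve=5, Mallory=5, Dave=1
Event 1 (Dave +1): Dave: 1 -> 2. State: Eve=5, Mallory=5, Dave=2
Event 2 (Eve -> Mallory, 2): Eve: 5 -> 3, Mallory: 5 -> 7. State: Eve=3, Mallory=7, Dave=2
Event 3 (Dave -> Mallory, 1): Dave: 2 -> 1, Mallory: 7 -> 8. State: Eve=3, Mallory=8, Dave=1
Event 4 (Mallory +2): Mallory: 8 -> 10. State: Eve=3, Mallory=10, Dave=1
Event 5 (Eve -> Dave, 3): Eve: 3 -> 0, Dave: 1 -> 4. State: Eve=0, Mallory=10, Dave=4
Event 6 (Mallory -> Eve, 5): Mallory: 10 -> 5, Eve: 0 -> 5. State: Eve=5, Mallory=5, Dave=4

Dave's final count: 4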